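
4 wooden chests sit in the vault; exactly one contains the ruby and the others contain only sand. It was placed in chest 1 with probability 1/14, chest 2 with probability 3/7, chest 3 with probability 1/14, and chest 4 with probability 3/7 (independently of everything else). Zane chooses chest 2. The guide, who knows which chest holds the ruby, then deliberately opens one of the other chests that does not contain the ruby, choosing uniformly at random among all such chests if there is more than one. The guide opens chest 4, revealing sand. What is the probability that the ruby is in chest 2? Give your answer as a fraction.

2/3

Apply Bayes' rule, conditioning on where the ruby actually is.
If it is in either of chests 1 and 3 (prior 1/14 each): the guide has 2 equally likely choices, so probability 1/2; weight (1/14)·(1/2) = 1/28 each.
If it is in chest 2 (prior 3/7): the guide has 3 equally likely choices, so probability 1/3; weight (3/7)·(1/3) = 1/7.
If it is in chest 4 (prior 3/7): the guide opened chest 4, so this case is ruled out; weight (3/7)·0 = 0.
The weights sum to 3/14.
So P(the ruby in chest 2 | the guide opened chest 4) = (1/7) / (3/14) = 2/3.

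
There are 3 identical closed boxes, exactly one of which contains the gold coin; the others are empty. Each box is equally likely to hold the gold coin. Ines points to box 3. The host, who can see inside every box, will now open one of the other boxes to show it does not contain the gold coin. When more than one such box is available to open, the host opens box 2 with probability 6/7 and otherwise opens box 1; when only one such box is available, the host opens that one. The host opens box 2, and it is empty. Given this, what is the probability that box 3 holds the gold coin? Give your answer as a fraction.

6/13

Apply Bayes' rule, conditioning on where the gold coin actually is.
If it is in box 1 (prior 1/3): only box 2 is available, probability 1; weight (1/3)·1 = 1/3.
If it is in box 2 (prior 1/3): the host opened box 2, so this case is ruled out; weight (1/3)·0 = 0.
If it is in box 3 (prior 1/3): box 2 is available, opened with probability 6/7; weight (1/3)·(6/7) = 2/7.
The weights sum to 13/21.
So P(the gold coin in box 3 | the host opened box 2) = (2/7) / (13/21) = 6/13.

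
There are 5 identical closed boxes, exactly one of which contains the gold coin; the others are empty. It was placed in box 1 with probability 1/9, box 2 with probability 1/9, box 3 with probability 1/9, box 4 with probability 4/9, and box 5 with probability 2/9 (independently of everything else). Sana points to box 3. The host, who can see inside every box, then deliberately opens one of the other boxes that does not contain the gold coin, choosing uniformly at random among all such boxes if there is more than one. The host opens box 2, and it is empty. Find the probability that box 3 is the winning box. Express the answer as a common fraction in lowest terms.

Consider each possible location of the gold coin in turn.
If it is in box 1 (prior 1/9): the host has 3 equally likely choices, so probability 1/3; weight (1/9)·(1/3) = 1/27.
If it is in box 2 (prior 1/9): the host opened box 2, so this case is ruled out; weight (1/9)·0 = 0.
If it is in box 3 (prior 1/9): the host has 4 equally likely choices, so probability 1/4; weight (1/9)·(1/4) = 1/36.
If it is in box 4 (prior 4/9): the host has 3 equally likely choices, so probability 1/3; weight (4/9)·(1/3) = 4/27.
If it is in box 5 (prior 2/9): the host has 3 equally likely choices, so probability 1/3; weight (2/9)·(1/3) = 2/27.
The weights sum to 31/108.
So P(the gold coin in box 3 | the host opened box 2) = (1/36) / (31/108) = 3/31.

3/31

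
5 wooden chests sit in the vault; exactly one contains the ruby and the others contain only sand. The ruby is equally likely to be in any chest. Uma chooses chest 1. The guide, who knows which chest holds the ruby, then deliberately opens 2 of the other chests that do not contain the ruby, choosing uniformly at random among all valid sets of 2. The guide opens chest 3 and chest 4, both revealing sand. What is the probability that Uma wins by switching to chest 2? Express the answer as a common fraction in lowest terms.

Condition on the true location of the ruby.
If it is in chest 1 (prior 1/5): the guide has 6 equally likely choices, so probability 1/6; weight (1/5)·(1/6) = 1/30.
If it is in either of chests 2 and 5 (prior 1/5 each): the guide has 3 equally likely choices, so probability 1/3; weight (1/5)·(1/3) = 1/15 each.
If it is in either of chests 3 and 4 (prior 1/5 each): that chest was opened and seen not to hold the prize — ruled out; weight (1/5)·0 = 0 each.
The weights sum to 1/6.
So P(the ruby in chest 2 | the guide opened chest 3 and chest 4) = (1/15) / (1/6) = 2/5.

2/5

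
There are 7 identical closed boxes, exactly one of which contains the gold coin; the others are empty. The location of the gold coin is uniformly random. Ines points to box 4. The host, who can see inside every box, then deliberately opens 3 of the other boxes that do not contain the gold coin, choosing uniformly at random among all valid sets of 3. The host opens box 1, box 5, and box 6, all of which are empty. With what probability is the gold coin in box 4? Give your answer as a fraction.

Condition on the true location of the gold coin.
If it is in any of boxes 1, 5, and 6 (prior 1/7 each): that box was opened and seen not to hold the prize — ruled out; weight (1/7)·0 = 0 each.
If it is in any of boxes 2, 3, and 7 (prior 1/7 each): the host has 10 equally likely choices, so probability 1/10; weight (1/7)·(1/10) = 1/70 each.
If it is in box 4 (prior 1/7): the host has 20 equally likely choices, so probability 1/20; weight (1/7)·(1/20) = 1/140.
The weights sum to 1/20.
So P(the gold coin in box 4 | the host opened box 1, box 5, and box 6) = (1/140) / (1/20) = 1/7.

1/7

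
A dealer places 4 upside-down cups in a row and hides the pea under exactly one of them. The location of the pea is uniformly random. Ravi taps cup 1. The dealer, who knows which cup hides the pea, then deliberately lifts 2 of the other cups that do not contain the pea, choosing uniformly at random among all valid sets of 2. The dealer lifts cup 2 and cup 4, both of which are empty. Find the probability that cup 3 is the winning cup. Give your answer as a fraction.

Apply Bayes' rule, conditioning on where the pea actually is.
If it is under cup 1 (prior 1/4): the dealer has 3 equally likely choices, so probability 1/3; weight (1/4)·(1/3) = 1/12.
If it is under either of cups 2 and 4 (prior 1/4 each): that cup was opened and seen not to hold the prize — ruled out; weight (1/4)·0 = 0 each.
If it is under cup 3 (prior 1/4): the dealer has no choice, probability 1; weight (1/4)·1 = 1/4.
The weights sum to 1/3.
So P(the pea under cup 3 | the dealer opened cup 2 and cup 4) = (1/4) / (1/3) = 3/4.

3/4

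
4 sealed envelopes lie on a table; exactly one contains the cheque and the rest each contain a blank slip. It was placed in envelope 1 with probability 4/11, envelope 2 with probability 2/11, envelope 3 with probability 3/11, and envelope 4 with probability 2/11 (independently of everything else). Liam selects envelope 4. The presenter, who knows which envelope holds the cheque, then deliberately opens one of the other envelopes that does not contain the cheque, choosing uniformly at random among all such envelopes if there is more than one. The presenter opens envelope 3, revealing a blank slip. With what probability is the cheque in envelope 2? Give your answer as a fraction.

Apply Bayes' rule, conditioning on where the cheque actually is.
If it is in envelope 1 (prior 4/11): the presenter has 2 equally likely choices, so probability 1/2; weight (4/11)·(1/2) = 2/11.
If it is in envelope 2 (prior 2/11): the presenter has 2 equally likely choices, so probability 1/2; weight (2/11)·(1/2) = 1/11.
If it is in envelope 3 (prior 3/11): the presenter opened envelope 3, so this case is ruled out; weight (3/11)·0 = 0.
If it is in envelope 4 (prior 2/11): the presenter has 3 equally likely choices, so probability 1/3; weight (2/11)·(1/3) = 2/33.
The weights sum to 1/3.
So P(the cheque in envelope 2 | the presenter opened envelope 3) = (1/11) / (1/3) = 3/11.

3/11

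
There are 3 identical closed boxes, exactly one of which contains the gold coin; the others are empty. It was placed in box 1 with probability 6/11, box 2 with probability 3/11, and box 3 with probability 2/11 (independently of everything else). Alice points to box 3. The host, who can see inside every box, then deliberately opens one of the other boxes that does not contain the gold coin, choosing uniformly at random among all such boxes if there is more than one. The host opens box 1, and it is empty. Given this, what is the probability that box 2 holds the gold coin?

Condition on the true location of the gold coin.
If it is in box 1 (prior 6/11): the host opened box 1, so this case is ruled out; weight (6/11)·0 = 0.
If it is in box 2 (prior 3/11): the host has no choice, probability 1; weight (3/11)·1 = 3/11.
If it is in box 3 (prior 2/11): the host has 2 equally likely choices, so probability 1/2; weight (2/11)·(1/2) = 1/11.
The weights sum to 4/11.
So P(the gold coin in box 2 | the host opened box 1) = (3/11) / (4/11) = 3/4.

3/4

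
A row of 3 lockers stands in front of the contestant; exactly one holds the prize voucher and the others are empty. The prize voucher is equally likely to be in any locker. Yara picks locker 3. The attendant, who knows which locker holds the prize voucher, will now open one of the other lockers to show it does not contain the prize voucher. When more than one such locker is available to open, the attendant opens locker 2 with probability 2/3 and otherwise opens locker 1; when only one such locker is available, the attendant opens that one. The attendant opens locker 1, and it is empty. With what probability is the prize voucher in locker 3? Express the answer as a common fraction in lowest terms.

Apply Bayes' rule, conditioning on where the prize voucher actually is.
If it is in locker 1 (prior 1/3): the attendant opened locker 1, so this case is ruled out; weight (1/3)·0 = 0.
If it is in locker 2 (prior 1/3): only locker 1 is available, probability 1; weight (1/3)·1 = 1/3.
If it is in locker 3 (prior 1/3): locker 2 is available but not opened, probability 1/3; weight (1/3)·(1/3) = 1/9.
The weights sum to 4/9.
So P(the prize voucher in locker 3 | the attendant opened locker 1) = (1/9) / (4/9) = 1/4.

1/4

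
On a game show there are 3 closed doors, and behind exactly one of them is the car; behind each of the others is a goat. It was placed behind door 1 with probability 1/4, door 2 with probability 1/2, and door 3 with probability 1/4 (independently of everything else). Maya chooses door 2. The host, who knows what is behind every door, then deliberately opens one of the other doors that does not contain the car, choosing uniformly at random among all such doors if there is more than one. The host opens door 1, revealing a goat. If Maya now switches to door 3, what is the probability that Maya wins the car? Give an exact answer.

1/2

Apply Bayes' rule, conditioning on where the car actually is.
If it is behind door 1 (prior 1/4): the host opened door 1, so this case is ruled out; weight (1/4)·0 = 0.
If it is behind door 2 (prior 1/2): the host has 2 equally likely choices, so probability 1/2; weight (1/2)·(1/2) = 1/4.
If it is behind door 3 (prior 1/4): the host has no choice, probability 1; weight (1/4)·1 = 1/4.
The weights sum to 1/2.
So P(the car behind door 3 | the host opened door 1) = (1/4) / (1/2) = 1/2.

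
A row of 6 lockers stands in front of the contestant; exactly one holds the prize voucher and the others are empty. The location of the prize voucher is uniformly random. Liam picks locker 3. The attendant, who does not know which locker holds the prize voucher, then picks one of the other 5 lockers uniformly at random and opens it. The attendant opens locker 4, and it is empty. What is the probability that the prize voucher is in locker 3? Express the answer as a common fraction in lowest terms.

1/5

Because the attendant chose which locker to open without knowing where the prize voucher is, the choice is independent of the prize location. Learning that locker 4 does not hold the prize voucher simply rules out that one location and leaves the remaining 5 lockers still equally likely by symmetry.
So P(the prize voucher in locker 3) = 1/5.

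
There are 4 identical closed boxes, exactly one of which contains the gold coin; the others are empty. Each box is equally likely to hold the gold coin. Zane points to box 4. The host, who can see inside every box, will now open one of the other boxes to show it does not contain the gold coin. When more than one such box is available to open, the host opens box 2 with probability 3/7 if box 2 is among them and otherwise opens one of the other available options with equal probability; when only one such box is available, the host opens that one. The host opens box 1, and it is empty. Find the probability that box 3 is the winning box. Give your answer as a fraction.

Consider each possible location of the gold coin in turn.
If it is in box 1 (prior 1/4): the host opened box 1, so this case is ruled out; weight (1/4)·0 = 0.
If it is in box 2 (prior 1/4): box 2 holds the prize so is unavailable; the host chooses uniformly among the 2 others, probability 1/2; weight (1/4)·(1/2) = 1/8.
If it is in box 3 (prior 1/4): box 2 is available but not opened, probability 4/7; weight (1/4)·(4/7) = 1/7.
If it is in box 4 (prior 1/4): box 2 is available but not opened; box 1 gets probability (1 − 3/7)/2 = 2/7; weight (1/4)·(2/7) = 1/14.
The weights sum to 19/56.
So P(the gold coin in box 3 | the host opened box 1) = (1/7) / (19/56) = 8/19.

8/19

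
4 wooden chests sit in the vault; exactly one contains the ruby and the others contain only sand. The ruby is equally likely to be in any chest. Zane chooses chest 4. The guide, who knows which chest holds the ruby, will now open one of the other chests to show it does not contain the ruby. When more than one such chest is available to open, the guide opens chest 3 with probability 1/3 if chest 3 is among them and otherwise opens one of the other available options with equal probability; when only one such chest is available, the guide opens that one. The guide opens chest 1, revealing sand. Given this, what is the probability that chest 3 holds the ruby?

1/3

Consider each possible location of the ruby in turn.
If it is in chest 1 (prior 1/4): the guide opened chest 1, so this case is ruled out; weight (1/4)·0 = 0.
If it is in chest 2 (prior 1/4): chest 3 is available but not opened, probability 2/3; weight (1/4)·(2/3) = 1/6.
If it is in chest 3 (prior 1/4): chest 3 holds the prize so is unavailable; the guide chooses uniformly among the 2 others, probability 1/2; weight (1/4)·(1/2) = 1/8.
If it is in chest 4 (prior 1/4): chest 3 is available but not opened; chest 1 gets probability (1 − 1/3)/2 = 1/3; weight (1/4)·(1/3) = 1/12.
The weights sum to 3/8.
So P(the ruby in chest 3 | the guide opened chest 1) = (1/8) / (3/8) = 1/3.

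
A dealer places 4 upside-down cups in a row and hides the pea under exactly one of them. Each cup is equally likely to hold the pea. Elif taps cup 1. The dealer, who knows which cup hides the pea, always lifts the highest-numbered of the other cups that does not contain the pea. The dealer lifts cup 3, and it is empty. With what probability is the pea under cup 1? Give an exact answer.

0

Consider each possible location of the pea in turn.
If it is under either of cups 1 and 2 (prior 1/4 each): the dealer would have opened cup 4 instead, probability 0; weight (1/4)·0 = 0 each.
If it is under cup 3 (prior 1/4): the dealer opened cup 3, so this case is ruled out; weight (1/4)·0 = 0.
If it is under cup 4 (prior 1/4): cup 3 is the highest-numbered option available, probability 1; weight (1/4)·1 = 1/4.
The weights sum to 1/4.
So P(the pea under cup 1 | the dealer opened cup 3) = 0 / (1/4) = 0.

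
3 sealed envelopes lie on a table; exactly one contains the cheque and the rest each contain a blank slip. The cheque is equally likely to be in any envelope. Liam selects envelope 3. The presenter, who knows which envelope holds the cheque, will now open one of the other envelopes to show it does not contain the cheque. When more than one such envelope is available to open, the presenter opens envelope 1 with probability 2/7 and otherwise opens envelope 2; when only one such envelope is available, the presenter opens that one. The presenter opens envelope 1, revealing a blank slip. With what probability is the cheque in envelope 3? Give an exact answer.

2/9

Apply Bayes' rule, conditioning on where the cheque actually is.
If it is in envelope 1 (prior 1/3): the presenter opened envelope 1, so this case is ruled out; weight (1/3)·0 = 0.
If it is in envelope 2 (prior 1/3): only envelope 1 is available, probability 1; weight (1/3)·1 = 1/3.
If it is in envelope 3 (prior 1/3): envelope 1 is available, opened with probability 2/7; weight (1/3)·(2/7) = 2/21.
The weights sum to 3/7.
So P(the cheque in envelope 3 | the presenter opened envelope 1) = (2/21) / (3/7) = 2/9.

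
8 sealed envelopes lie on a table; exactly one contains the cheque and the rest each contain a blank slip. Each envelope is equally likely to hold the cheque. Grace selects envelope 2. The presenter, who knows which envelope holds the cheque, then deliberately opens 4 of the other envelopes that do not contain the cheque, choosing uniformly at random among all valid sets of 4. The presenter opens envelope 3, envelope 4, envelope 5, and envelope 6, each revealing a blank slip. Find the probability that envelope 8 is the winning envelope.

Apply Bayes' rule, conditioning on where the cheque actually is.
If it is in any of envelopes 1, 7, and 8 (prior 1/8 each): the presenter has 15 equally likely choices, so probability 1/15; weight (1/8)·(1/15) = 1/120 each.
If it is in envelope 2 (prior 1/8): the presenter has 35 equally likely choices, so probability 1/35; weight (1/8)·(1/35) = 1/280.
If it is in any of envelopes 3, 4, 5, and 6 (prior 1/8 each): that envelope was opened and seen not to hold the prize — ruled out; weight (1/8)·0 = 0 each.
The weights sum to 1/35.
So P(the cheque in envelope 8 | the presenter opened envelope 3, envelope 4, envelope 5, and envelope 6) = (1/120) / (1/35) = 7/24.

7/24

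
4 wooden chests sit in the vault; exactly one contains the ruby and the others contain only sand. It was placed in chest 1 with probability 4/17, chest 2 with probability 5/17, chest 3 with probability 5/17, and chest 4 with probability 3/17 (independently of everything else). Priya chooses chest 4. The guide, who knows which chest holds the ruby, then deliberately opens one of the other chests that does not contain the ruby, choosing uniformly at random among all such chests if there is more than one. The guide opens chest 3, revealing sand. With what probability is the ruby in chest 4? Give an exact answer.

2/11

Condition on the true location of the ruby.
If it is in chest 1 (prior 4/17): the guide has 2 equally likely choices, so probability 1/2; weight (4/17)·(1/2) = 2/17.
If it is in chest 2 (prior 5/17): the guide has 2 equally likely choices, so probability 1/2; weight (5/17)·(1/2) = 5/34.
If it is in chest 3 (prior 5/17): the guide opened chest 3, so this case is ruled out; weight (5/17)·0 = 0.
If it is in chest 4 (prior 3/17): the guide has 3 equally likely choices, so probability 1/3; weight (3/17)·(1/3) = 1/17.
The weights sum to 11/34.
So P(the ruby in chest 4 | the guide opened chest 3) = (1/17) / (11/34) = 2/11.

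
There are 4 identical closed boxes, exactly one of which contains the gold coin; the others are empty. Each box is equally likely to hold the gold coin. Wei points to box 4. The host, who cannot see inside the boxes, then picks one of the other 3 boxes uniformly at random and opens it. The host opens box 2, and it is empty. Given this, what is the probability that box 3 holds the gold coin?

1/3

Because the host chose which box to open without knowing where the gold coin is, the choice is independent of the prize location. Learning that box 2 does not hold the gold coin simply rules out that one location and leaves the remaining 3 boxes still equally likely by symmetry.
So P(the gold coin in box 3) = 1/3.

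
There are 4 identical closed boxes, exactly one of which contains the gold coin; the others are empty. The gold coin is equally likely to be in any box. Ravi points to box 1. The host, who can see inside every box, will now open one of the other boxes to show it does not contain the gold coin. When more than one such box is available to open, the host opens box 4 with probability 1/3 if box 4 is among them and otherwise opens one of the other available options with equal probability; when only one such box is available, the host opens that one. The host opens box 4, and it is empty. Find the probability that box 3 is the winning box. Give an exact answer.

Consider each possible location of the gold coin in turn.
If it is in any of boxes 1, 2, and 3 (prior 1/4 each): box 4 is available, opened with probability 1/3; weight (1/4)·(1/3) = 1/12 each.
If it is in box 4 (prior 1/4): the host opened box 4, so this case is ruled out; weight (1/4)·0 = 0.
The weights sum to 1/4.
So P(the gold coin in box 3 | the host opened box 4) = (1/12) / (1/4) = 1/3.

1/3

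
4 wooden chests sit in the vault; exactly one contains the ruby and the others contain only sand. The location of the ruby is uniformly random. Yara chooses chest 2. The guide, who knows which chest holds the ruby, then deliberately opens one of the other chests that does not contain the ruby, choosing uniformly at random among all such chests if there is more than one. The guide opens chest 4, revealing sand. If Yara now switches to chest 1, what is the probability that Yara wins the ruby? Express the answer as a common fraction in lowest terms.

3/8

Apply Bayes' rule, conditioning on where the ruby actually is.
If it is in either of chests 1 and 3 (prior 1/4 each): the guide has 2 equally likely choices, so probability 1/2; weight (1/4)·(1/2) = 1/8 each.
If it is in chest 2 (prior 1/4): the guide has 3 equally likely choices, so probability 1/3; weight (1/4)·(1/3) = 1/12.
If it is in chest 4 (prior 1/4): the guide opened chest 4, so this case is ruled out; weight (1/4)·0 = 0.
The weights sum to 1/3.
So P(the ruby in chest 1 | the guide opened chest 4) = (1/8) / (1/3) = 3/8.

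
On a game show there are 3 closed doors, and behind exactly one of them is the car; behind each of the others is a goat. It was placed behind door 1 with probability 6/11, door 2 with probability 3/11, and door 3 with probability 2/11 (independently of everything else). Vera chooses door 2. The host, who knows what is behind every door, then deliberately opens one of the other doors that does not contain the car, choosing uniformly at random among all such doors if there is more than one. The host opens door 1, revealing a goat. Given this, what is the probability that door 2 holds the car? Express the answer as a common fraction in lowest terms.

3/7

Apply Bayes' rule, conditioning on where the car actually is.
If it is behind door 1 (prior 6/11): the host opened door 1, so this case is ruled out; weight (6/11)·0 = 0.
If it is behind door 2 (prior 3/11): the host has 2 equally likely choices, so probability 1/2; weight (3/11)·(1/2) = 3/22.
If it is behind door 3 (prior 2/11): the host has no choice, probability 1; weight (2/11)·1 = 2/11.
The weights sum to 7/22.
So P(the car behind door 2 | the host opened door 1) = (3/22) / (7/22) = 3/7.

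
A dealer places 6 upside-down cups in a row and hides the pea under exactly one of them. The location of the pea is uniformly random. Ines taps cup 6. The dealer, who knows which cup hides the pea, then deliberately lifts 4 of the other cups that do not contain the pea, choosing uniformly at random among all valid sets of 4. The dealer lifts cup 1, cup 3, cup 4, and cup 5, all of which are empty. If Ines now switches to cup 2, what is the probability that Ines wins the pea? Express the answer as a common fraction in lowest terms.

Apply Bayes' rule, conditioning on where the pea actually is.
If it is under any of cups 1, 3, 4, and 5 (prior 1/6 each): that cup was opened and seen not to hold the prize — ruled out; weight (1/6)·0 = 0 each.
If it is under cup 2 (prior 1/6): the dealer has no choice, probability 1; weight (1/6)·1 = 1/6.
If it is under cup 6 (prior 1/6): the dealer has 5 equally likely choices, so probability 1/5; weight (1/6)·(1/5) = 1/30.
The weights sum to 1/5.
So P(the pea under cup 2 | the dealer opened cup 1, cup 3, cup 4, and cup 5) = (1/6) / (1/5) = 5/6.

5/6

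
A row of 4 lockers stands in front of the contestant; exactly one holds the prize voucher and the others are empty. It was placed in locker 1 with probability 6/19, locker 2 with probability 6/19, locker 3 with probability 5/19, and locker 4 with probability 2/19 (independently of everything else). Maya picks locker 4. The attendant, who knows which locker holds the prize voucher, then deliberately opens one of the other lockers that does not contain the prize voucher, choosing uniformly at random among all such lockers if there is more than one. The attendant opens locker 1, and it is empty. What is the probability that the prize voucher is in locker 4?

Apply Bayes' rule, conditioning on where the prize voucher actually is.
If it is in locker 1 (prior 6/19): the attendant opened locker 1, so this case is ruled out; weight (6/19)·0 = 0.
If it is in locker 2 (prior 6/19): the attendant has 2 equally likely choices, so probability 1/2; weight (6/19)·(1/2) = 3/19.
If it is in locker 3 (prior 5/19): the attendant has 2 equally likely choices, so probability 1/2; weight (5/19)·(1/2) = 5/38.
If it is in locker 4 (prior 2/19): the attendant has 3 equally likely choices, so probability 1/3; weight (2/19)·(1/3) = 2/57.
The weights sum to 37/114.
So P(the prize voucher in locker 4 | the attendant opened locker 1) = (2/57) / (37/114) = 4/37.

4/37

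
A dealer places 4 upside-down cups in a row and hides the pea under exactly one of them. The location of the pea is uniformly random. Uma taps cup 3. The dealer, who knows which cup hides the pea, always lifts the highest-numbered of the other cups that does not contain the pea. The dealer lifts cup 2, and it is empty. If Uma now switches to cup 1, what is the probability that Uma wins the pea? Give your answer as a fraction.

Apply Bayes' rule, conditioning on where the pea actually is.
If it is under either of cups 1 and 3 (prior 1/4 each): the dealer would have opened cup 4 instead, probability 0; weight (1/4)·0 = 0 each.
If it is under cup 2 (prior 1/4): the dealer opened cup 2, so this case is ruled out; weight (1/4)·0 = 0.
If it is under cup 4 (prior 1/4): cup 2 is the highest-numbered option available, probability 1; weight (1/4)·1 = 1/4.
The weights sum to 1/4.
So P(the pea under cup 1 | the dealer opened cup 2) = 0 / (1/4) = 0.

0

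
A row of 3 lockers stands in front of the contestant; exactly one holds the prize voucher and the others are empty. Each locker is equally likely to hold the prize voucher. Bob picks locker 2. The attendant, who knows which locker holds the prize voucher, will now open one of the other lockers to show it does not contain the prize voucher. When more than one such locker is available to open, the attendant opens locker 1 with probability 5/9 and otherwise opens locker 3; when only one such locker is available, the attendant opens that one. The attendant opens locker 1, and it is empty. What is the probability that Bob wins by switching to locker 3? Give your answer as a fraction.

Condition on the true location of the prize voucher.
If it is in locker 1 (prior 1/3): the attendant opened locker 1, so this case is ruled out; weight (1/3)·0 = 0.
If it is in locker 2 (prior 1/3): locker 1 is available, opened with probability 5/9; weight (1/3)·(5/9) = 5/27.
If it is in locker 3 (prior 1/3): only locker 1 is available, probability 1; weight (1/3)·1 = 1/3.
The weights sum to 14/27.
So P(the prize voucher in locker 3 | the attendant opened locker 1) = (1/3) / (14/27) = 9/14.

9/14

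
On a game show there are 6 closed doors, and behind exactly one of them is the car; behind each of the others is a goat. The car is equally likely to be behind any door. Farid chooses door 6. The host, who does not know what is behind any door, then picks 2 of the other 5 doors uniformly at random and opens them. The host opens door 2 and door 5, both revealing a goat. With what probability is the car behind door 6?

Apply Bayes' rule, conditioning on where the car actually is.
If it is behind any of doors 1, 3, 4, and 6 (prior 1/6 each): the host picks exactly this set with probability 1/10 regardless, and none is the prize; weight (1/6)·(1/10) = 1/60 each.
If it is behind either of doors 2 and 5 (prior 1/6 each): that door was opened and seen not to hold the prize — ruled out; weight (1/6)·0 = 0 each.
The weights sum to 1/15.
So P(the car behind door 6 | the host opened door 2 and door 5) = (1/60) / (1/15) = 1/4.

1/4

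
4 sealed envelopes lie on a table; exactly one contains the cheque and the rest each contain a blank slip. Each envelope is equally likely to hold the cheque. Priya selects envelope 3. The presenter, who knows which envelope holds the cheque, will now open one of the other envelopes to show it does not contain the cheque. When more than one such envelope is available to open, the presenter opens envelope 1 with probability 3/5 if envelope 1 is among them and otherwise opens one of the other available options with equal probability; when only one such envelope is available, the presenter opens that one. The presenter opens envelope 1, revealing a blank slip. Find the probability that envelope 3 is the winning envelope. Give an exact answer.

Condition on the true location of the cheque.
If it is in envelope 1 (prior 1/4): the presenter opened envelope 1, so this case is ruled out; weight (1/4)·0 = 0.
If it is in any of envelopes 2, 3, and 4 (prior 1/4 each): envelope 1 is available, opened with probability 3/5; weight (1/4)·(3/5) = 3/20 each.
The weights sum to 9/20.
So P(the cheque in envelope 3 | the presenter opened envelope 1) = (3/20) / (9/20) = 1/3.

1/3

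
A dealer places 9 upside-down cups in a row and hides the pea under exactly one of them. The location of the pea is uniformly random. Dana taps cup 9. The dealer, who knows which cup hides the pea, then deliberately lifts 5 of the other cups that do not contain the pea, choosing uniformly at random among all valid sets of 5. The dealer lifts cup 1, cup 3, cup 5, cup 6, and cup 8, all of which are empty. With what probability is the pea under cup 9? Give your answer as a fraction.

1/9

Condition on the true location of the pea.
If it is under any of cups 1, 3, 5, 6, and 8 (prior 1/9 each): that cup was opened and seen not to hold the prize — ruled out; weight (1/9)·0 = 0 each.
If it is under any of cups 2, 4, and 7 (prior 1/9 each): the dealer has 21 equally likely choices, so probability 1/21; weight (1/9)·(1/21) = 1/189 each.
If it is under cup 9 (prior 1/9): the dealer has 56 equally likely choices, so probability 1/56; weight (1/9)·(1/56) = 1/504.
The weights sum to 1/56.
So P(the pea under cup 9 | the dealer opened cup 1, cup 3, cup 5, cup 6, and cup 8) = (1/504) / (1/56) = 1/9.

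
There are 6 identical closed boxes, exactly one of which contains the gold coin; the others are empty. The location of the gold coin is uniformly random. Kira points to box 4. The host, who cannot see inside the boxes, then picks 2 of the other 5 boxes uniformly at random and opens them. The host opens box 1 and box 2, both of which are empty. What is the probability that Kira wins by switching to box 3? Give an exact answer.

Because the host chose which boxes to open without knowing where the gold coin is, the choice is independent of the prize location. Learning that none of the 2 opened boxes holds the gold coin simply rules out those 2 locations and leaves the remaining 4 boxes still equally likely by symmetry.
So P(the gold coin in box 3) = 1/4.

1/4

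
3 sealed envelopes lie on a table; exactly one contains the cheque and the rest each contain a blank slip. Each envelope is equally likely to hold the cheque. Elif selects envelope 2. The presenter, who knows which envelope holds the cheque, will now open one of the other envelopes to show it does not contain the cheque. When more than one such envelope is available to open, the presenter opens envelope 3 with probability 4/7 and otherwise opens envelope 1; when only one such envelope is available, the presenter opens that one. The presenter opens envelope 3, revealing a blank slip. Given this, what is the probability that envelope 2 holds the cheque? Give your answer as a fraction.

4/11

Consider each possible location of the cheque in turn.
If it is in envelope 1 (prior 1/3): only envelope 3 is available, probability 1; weight (1/3)·1 = 1/3.
If it is in envelope 2 (prior 1/3): envelope 3 is available, opened with probability 4/7; weight (1/3)·(4/7) = 4/21.
If it is in envelope 3 (prior 1/3): the presenter opened envelope 3, so this case is ruled out; weight (1/3)·0 = 0.
The weights sum to 11/21.
So P(the cheque in envelope 2 | the presenter opened envelope 3) = (4/21) / (11/21) = 4/11.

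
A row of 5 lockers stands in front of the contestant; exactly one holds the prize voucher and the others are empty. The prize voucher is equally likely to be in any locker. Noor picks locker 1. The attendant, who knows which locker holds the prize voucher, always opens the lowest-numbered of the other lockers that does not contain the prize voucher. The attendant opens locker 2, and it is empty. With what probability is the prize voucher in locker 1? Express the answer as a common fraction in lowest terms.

Apply Bayes' rule, conditioning on where the prize voucher actually is.
If it is in any of lockers 1, 3, 4, and 5 (prior 1/5 each): locker 2 is the lowest-numbered option available, probability 1; weight (1/5)·1 = 1/5 each.
If it is in locker 2 (prior 1/5): the attendant opened locker 2, so this case is ruled out; weight (1/5)·0 = 0.
The weights sum to 4/5.
So P(the prize voucher in locker 1 | the attendant opened locker 2) = (1/5) / (4/5) = 1/4.

1/4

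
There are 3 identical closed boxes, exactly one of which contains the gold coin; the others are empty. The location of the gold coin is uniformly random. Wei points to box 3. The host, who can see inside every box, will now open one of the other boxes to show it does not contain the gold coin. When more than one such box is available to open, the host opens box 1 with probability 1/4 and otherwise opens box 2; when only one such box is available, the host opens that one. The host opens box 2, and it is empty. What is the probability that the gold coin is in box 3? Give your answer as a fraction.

3/7

Consider each possible location of the gold coin in turn.
If it is in box 1 (prior 1/3): only box 2 is available, probability 1; weight (1/3)·1 = 1/3.
If it is in box 2 (prior 1/3): the host opened box 2, so this case is ruled out; weight (1/3)·0 = 0.
If it is in box 3 (prior 1/3): box 1 is available but not opened, probability 3/4; weight (1/3)·(3/4) = 1/4.
The weights sum to 7/12.
So P(the gold coin in box 3 | the host opened box 2) = (1/4) / (7/12) = 3/7.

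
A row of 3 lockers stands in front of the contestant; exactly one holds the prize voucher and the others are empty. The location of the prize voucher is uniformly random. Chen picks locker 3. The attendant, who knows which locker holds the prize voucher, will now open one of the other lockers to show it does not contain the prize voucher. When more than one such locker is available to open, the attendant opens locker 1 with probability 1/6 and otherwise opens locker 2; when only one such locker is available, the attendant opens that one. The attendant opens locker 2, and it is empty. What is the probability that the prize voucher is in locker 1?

6/11

Apply Bayes' rule, conditioning on where the prize voucher actually is.
If it is in locker 1 (prior 1/3): only locker 2 is available, probability 1; weight (1/3)·1 = 1/3.
If it is in locker 2 (prior 1/3): the attendant opened locker 2, so this case is ruled out; weight (1/3)·0 = 0.
If it is in locker 3 (prior 1/3): locker 1 is available but not opened, probability 5/6; weight (1/3)·(5/6) = 5/18.
The weights sum to 11/18.
So P(the prize voucher in locker 1 | the attendant opened locker 2) = (1/3) / (11/18) = 6/11.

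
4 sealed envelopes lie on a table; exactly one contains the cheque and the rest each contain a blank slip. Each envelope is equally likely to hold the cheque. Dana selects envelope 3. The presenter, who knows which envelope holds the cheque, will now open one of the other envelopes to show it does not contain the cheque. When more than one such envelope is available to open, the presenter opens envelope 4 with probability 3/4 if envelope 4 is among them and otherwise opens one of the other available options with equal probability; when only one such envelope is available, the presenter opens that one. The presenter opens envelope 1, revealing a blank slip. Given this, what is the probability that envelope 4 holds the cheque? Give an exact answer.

Consider each possible location of the cheque in turn.
If it is in envelope 1 (prior 1/4): the presenter opened envelope 1, so this case is ruled out; weight (1/4)·0 = 0.
If it is in envelope 2 (prior 1/4): envelope 4 is available but not opened, probability 1/4; weight (1/4)·(1/4) = 1/16.
If it is in envelope 3 (prior 1/4): envelope 4 is available but not opened; envelope 1 gets probability (1 − 3/4)/2 = 1/8; weight (1/4)·(1/8) = 1/32.
If it is in envelope 4 (prior 1/4): envelope 4 holds the prize so is unavailable; the presenter chooses uniformly among the 2 others, probability 1/2; weight (1/4)·(1/2) = 1/8.
The weights sum to 7/32.
So P(the cheque in envelope 4 | the presenter opened envelope 1) = (1/8) / (7/32) = 4/7.

4/7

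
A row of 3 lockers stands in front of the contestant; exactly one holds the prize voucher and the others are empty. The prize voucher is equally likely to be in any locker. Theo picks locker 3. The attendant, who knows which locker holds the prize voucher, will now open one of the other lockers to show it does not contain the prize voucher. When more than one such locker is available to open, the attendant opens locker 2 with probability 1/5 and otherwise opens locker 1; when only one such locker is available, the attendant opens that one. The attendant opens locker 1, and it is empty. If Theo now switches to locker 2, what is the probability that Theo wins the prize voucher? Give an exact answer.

Apply Bayes' rule, conditioning on where the prize voucher actually is.
If it is in locker 1 (prior 1/3): the attendant opened locker 1, so this case is ruled out; weight (1/3)·0 = 0.
If it is in locker 2 (prior 1/3): only locker 1 is available, probability 1; weight (1/3)·1 = 1/3.
If it is in locker 3 (prior 1/3): locker 2 is available but not opened, probability 4/5; weight (1/3)·(4/5) = 4/15.
The weights sum to 3/5.
So P(the prize voucher in locker 2 | the attendant opened locker 1) = (1/3) / (3/5) = 5/9.

5/9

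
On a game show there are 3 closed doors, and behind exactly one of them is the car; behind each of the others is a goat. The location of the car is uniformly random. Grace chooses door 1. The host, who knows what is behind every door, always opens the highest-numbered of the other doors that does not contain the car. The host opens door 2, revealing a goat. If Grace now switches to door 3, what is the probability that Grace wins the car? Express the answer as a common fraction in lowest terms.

Apply Bayes' rule, conditioning on where the car actually is.
If it is behind door 1 (prior 1/3): the host would have opened door 3 instead, probability 0; weight (1/3)·0 = 0.
If it is behind door 2 (prior 1/3): the host opened door 2, so this case is ruled out; weight (1/3)·0 = 0.
If it is behind door 3 (prior 1/3): door 2 is the highest-numbered option available, probability 1; weight (1/3)·1 = 1/3.
The weights sum to 1/3.
So P(the car behind door 3 | the host opened door 2) = (1/3) / (1/3) = 1.

1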